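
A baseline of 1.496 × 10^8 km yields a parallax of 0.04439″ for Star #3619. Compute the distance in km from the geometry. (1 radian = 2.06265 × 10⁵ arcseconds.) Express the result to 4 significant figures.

6.951 × 10^14 km

θ = 0.04439″ = 0.04439/206265 = 2.1521 × 10^-7 rad.
d = B/θ = (1.496 × 10^8) / (2.1521 × 10^-7) = 6.9513 × 10^14 km.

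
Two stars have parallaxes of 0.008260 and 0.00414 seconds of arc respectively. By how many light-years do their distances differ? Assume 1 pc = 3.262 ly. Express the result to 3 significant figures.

d_A = 1/0.008260″ = 121.07 pc; d_B = 1/0.004140″ = 241.55 pc.
|d_B − d_A| = |241.55 − 121.07| = 120.48 pc = 120.48 × 3.262 ly = 393.01 ly.

393 ly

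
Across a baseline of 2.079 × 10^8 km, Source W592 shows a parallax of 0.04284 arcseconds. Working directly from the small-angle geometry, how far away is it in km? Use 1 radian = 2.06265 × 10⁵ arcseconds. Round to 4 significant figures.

1.001 × 10^15 km

θ = 0.04284″ = 0.04284/206265 = 2.0769 × 10^-7 rad.
d = B/θ = (2.079 × 10^8) / (2.0769 × 10^-7) = 1.0010 × 10^15 km.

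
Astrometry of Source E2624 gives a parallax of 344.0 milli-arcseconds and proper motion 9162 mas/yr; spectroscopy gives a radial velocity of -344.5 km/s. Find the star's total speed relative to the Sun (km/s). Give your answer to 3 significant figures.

d = 1/p = 1/0.3440″ = 2.907 pc.
μ = 9162 mas/yr = 9.162 ″/yr.
v_t = 4.740 μ d = 4.740 × 9.162 × 2.907 = 126.24 km/s.
v = √(v_r² + v_t²) = √((-344.5)² + 126.24²) = √134617 = 366.9 km/s.

367 km/s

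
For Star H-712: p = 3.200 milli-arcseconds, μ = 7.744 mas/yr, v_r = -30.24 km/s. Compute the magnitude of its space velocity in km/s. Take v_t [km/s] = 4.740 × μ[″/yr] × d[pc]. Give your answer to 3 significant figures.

32.3 km/s

d = 1/p = 1/0.003200″ = 312.5 pc.
μ = 7.744 mas/yr = 0.007744 ″/yr.
v_t = 4.740 μ d = 4.740 × 0.007744 × 312.5 = 11.471 km/s.
v = √(v_r² + v_t²) = √((-30.24)² + 11.471²) = √1046.04 = 32.343 km/s.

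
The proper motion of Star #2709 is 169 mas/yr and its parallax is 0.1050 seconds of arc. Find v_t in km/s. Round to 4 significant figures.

7.629 km/s

d = 1/p = 1/0.1050″ = 9.5238 pc.
μ = 169 mas/yr = 0.169 ″/yr.
v_t = 4.74 × μ × d = 4.74 × 0.169 × 9.5238 = 7.6291 km/s.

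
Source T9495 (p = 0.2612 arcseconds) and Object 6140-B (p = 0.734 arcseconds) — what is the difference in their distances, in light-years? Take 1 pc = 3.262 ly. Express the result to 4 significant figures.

d_A = 1/0.2612″ = 3.8285 pc; d_B = 1/0.7340″ = 1.3624 pc.
|d_B − d_A| = |1.3624 − 3.8285| = 2.4661 pc = 2.4661 × 3.262 ly = 8.0444 ly.

8.044 ly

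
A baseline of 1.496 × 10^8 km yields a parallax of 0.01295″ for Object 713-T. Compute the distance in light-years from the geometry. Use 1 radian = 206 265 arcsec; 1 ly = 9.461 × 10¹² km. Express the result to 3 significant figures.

θ = 0.01295″ = 0.01295/206265 = 6.2783 × 10^-8 rad.
d = B/θ = (1.496 × 10^8) / (6.2783 × 10^-8) = 2.3828 × 10^15 km = (2.3828 × 10^15) / (9.461 × 10^12) ly = 251.85 ly.

252 ly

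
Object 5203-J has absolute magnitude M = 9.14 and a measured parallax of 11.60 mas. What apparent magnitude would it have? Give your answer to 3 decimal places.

m = 13.818

d = 1/p = 1/0.01160″ = 86.207 pc.
m − M = 5 log₁₀ d − 5 = 5 log₁₀(86.207) − 5 = 9.6777 − 5 = 4.6777.
m = M + (m − M) = 9.14 + 4.6777 = 13.818.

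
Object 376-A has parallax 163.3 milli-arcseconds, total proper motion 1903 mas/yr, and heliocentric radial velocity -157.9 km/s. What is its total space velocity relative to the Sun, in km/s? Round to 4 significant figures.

167.3 km/s

d = 1/p = 1/0.1633″ = 6.1237 pc.
μ = 1903 mas/yr = 1.903 ″/yr.
v_t = 4.740 μ d = 4.740 × 1.903 × 6.1237 = 55.237 km/s.
v = √(v_r² + v_t²) = √((-157.9)² + 55.237²) = √27983.5 = 167.28 km/s.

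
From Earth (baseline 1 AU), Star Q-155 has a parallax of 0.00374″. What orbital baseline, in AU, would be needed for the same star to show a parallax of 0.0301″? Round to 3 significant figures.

8.05 AU

Parallax scales linearly with baseline: p ∝ B, so B = p_target / p_Earth × 1 AU.
B = 0.0301 / 0.00374 = 8.0481 AU.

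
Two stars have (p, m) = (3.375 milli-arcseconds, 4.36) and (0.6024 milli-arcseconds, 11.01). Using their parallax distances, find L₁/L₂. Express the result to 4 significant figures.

L₁/L₂ = 14.56

d₁ = 1/p₁ = 1/0.003375″ = 296.3 pc; d₂ = 1/p₂ = 1/0.0006024″ = 1660 pc.
M₁ = m₁ − 5 log₁₀ d₁ + 5 = 4.36 − 12.3587 + 5 = -2.9987.
M₂ = 11.01 − 16.1005 + 5 = -0.0905.
L₁/L₂ = 10^(0.4(M₂ − M₁)) = 10^(0.4 × 2.9082) = 10^1.16328 = 14.564.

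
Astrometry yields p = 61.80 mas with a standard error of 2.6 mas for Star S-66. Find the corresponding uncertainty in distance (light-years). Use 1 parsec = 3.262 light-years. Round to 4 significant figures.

2.221 ly

d = 1/p, so σ_d = σ_p / p².
σ_d = 0.00260 / (0.06180)² = 0.00260 / 0.0038192 = 0.68077 pc = 0.68077 × 3.262 ly = 2.2207 ly.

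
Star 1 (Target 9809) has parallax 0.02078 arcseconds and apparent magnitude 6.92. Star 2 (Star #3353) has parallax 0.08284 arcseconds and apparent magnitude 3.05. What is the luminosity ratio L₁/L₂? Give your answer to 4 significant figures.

d₁ = 1/p₁ = 1/0.02078″ = 48.123 pc; d₂ = 1/p₂ = 1/0.08284″ = 12.071 pc.
M₁ = m₁ − 5 log₁₀ d₁ + 5 = 6.92 − 8.4118 + 5 = 3.5082.
M₂ = 3.05 − 5.4087 + 5 = 2.6413.
L₁/L₂ = 10^(0.4(M₂ − M₁)) = 10^(0.4 × (-0.8669)) = 10^(-0.34676) = 0.45003.

L₁/L₂ = 0.4500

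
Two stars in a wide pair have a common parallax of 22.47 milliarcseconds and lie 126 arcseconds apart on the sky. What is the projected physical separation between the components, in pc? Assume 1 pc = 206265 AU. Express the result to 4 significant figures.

0.02719 pc

d = 1/p = 1/0.02247″ = 44.504 pc.
At distance d (pc), an angle of θ arcsec spans θ·d AU: s = 126 × 44.504 = 5607.5 AU.
= 5607.5 / 206265 = 0.027186 pc.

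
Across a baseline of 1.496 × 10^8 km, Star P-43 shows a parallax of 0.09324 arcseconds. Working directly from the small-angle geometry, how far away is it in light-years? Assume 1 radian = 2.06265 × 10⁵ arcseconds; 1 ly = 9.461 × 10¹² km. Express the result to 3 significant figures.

θ = 0.09324″ = 0.09324/206265 = 4.5204 × 10^-7 rad.
d = B/θ = (1.496 × 10^8) / (4.5204 × 10^-7) = 3.3094 × 10^14 km = (3.3094 × 10^14) / (9.461 × 10^12) ly = 34.979 ly.

35.0 ly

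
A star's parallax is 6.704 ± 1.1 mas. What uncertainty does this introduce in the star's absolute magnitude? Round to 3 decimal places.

σ_M = 0.356 mag

M = m − 5 log₁₀ d + 5 = m + 5 log₁₀ p + 5, so ∂M/∂p = 5/(p ln 10).
σ_M = (5/ln 10) · (σ_p/p) = 2.1715 × 1.1/6.704 = 2.1715 × 0.16408 = 0.3563.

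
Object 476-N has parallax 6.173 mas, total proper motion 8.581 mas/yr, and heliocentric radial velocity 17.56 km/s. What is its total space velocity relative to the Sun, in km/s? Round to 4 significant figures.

d = 1/p = 1/0.006173″ = 162 pc.
μ = 8.581 mas/yr = 0.008581 ″/yr.
v_t = 4.740 μ d = 4.740 × 0.008581 × 162 = 6.5892 km/s.
v = √(v_r² + v_t²) = √(17.56² + 6.5892²) = √351.771 = 18.756 km/s.

18.76 km/s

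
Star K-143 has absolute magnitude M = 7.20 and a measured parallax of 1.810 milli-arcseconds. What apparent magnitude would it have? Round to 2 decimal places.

m = 15.91

d = 1/p = 1/0.001810″ = 552.49 pc.
m − M = 5 log₁₀ d − 5 = 5 log₁₀(552.49) − 5 = 13.7116 − 5 = 8.7116.
m = M + (m − M) = 7.20 + 8.7116 = 15.91.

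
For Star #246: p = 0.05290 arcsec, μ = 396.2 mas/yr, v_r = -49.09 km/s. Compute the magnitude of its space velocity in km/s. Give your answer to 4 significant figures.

60.58 km/s

d = 1/p = 1/0.05290″ = 18.904 pc.
μ = 396.2 mas/yr = 0.3962 ″/yr.
v_t = 4.740 μ d = 4.740 × 0.3962 × 18.904 = 35.501 km/s.
v = √(v_r² + v_t²) = √((-49.09)² + 35.501²) = √3670.15 = 60.582 km/s.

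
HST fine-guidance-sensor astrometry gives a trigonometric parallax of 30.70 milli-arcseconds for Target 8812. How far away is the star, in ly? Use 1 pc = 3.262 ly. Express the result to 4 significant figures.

106.3 ly

p = 30.70 milli-arcseconds = 0.03070 arcsec.
d = 1/p = 1/0.03070 = 32.573 pc.
In light-years: 32.573 × 3.262 = 106.25 ly.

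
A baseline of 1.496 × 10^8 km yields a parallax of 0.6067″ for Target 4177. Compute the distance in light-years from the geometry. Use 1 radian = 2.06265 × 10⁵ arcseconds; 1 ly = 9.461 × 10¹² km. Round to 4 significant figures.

θ = 0.6067″ = 0.6067/206265 = 2.9414 × 10^-6 rad.
d = B/θ = (1.496 × 10^8) / (2.9414 × 10^-6) = 5.0860 × 10^13 km = (5.0860 × 10^13) / (9.461 × 10^12) ly = 5.3758 ly.

5.376 ly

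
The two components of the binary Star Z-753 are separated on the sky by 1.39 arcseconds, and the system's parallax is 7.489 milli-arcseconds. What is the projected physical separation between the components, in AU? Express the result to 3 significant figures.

d = 1/p = 1/0.007489″ = 133.53 pc.
At distance d (pc), an angle of θ arcsec spans θ·d AU: s = 1.39 × 133.53 = 185.61 AU.

186 AU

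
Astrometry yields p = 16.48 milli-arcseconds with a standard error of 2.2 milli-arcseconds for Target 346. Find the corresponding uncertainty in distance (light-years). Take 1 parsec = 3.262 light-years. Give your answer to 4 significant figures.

26.42 ly

d = 1/p, so σ_d = σ_p / p².
σ_d = 0.00220 / (0.01648)² = 0.00220 / 0.00027159 = 8.1004 pc = 8.1004 × 3.262 ly = 26.424 ly.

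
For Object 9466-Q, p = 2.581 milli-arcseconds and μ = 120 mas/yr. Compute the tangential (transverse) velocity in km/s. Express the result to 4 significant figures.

220.4 km/s

d = 1/p = 1/0.002581″ = 387.45 pc.
μ = 120 mas/yr = 0.120 ″/yr.
v_t = 4.74 × μ × d = 4.74 × 0.120 × 387.45 = 220.38 km/s.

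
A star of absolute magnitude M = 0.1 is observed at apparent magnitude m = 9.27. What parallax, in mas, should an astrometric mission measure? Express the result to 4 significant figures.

1.466 mas

m − M = 9.27 − 0.1 = 9.17.
d = 10^((m−M)/5 + 1) = 10^2.834 = 682.34 pc.
p = 1/d = 1/682.34 = 0.0014655 arcsec = 1.4655 mas.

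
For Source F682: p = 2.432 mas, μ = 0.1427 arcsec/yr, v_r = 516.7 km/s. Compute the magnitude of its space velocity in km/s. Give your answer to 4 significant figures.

586.8 km/s

d = 1/p = 1/0.002432″ = 411.18 pc.
v_t = 4.740 μ d = 4.740 × 0.1427 × 411.18 = 278.12 km/s.
v = √(v_r² + v_t²) = √(516.7² + 278.12²) = √344330 = 586.8 km/s.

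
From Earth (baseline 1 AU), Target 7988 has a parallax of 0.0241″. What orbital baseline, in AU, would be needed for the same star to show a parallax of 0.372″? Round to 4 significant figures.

Parallax scales linearly with baseline: p ∝ B, so B = p_target / p_Earth × 1 AU.
B = 0.372 / 0.0241 = 15.436 AU.

15.44 AU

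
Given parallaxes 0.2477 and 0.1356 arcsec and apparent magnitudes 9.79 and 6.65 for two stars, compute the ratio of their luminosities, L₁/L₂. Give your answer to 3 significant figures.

d₁ = 1/p₁ = 1/0.2477″ = 4.0371 pc; d₂ = 1/p₂ = 1/0.1356″ = 7.3746 pc.
M₁ = m₁ − 5 log₁₀ d₁ + 5 = 9.79 − 3.0303 + 5 = 11.7597.
M₂ = 6.65 − 4.3387 + 5 = 7.3113.
L₁/L₂ = 10^(0.4(M₂ − M₁)) = 10^(0.4 × (-4.4484)) = 10^(-1.77936) = 0.01662.

L₁/L₂ = 0.0166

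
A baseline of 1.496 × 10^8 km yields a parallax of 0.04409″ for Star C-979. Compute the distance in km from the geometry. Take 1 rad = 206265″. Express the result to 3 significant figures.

7.00 × 10^14 km

θ = 0.04409″ = 0.04409/206265 = 2.1375 × 10^-7 rad.
d = B/θ = (1.496 × 10^8) / (2.1375 × 10^-7) = 6.9988 × 10^14 km.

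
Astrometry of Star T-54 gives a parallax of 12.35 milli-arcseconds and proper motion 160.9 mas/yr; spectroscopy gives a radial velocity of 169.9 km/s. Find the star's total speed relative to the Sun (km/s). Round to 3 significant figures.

d = 1/p = 1/0.01235″ = 80.972 pc.
μ = 160.9 mas/yr = 0.1609 ″/yr.
v_t = 4.740 μ d = 4.740 × 0.1609 × 80.972 = 61.755 km/s.
v = √(v_r² + v_t²) = √(169.9² + 61.755²) = √32679.7 = 180.78 km/s.

181 km/s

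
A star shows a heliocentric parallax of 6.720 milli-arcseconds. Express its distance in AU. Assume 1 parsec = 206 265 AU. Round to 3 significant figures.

3.07 × 10^7 AU

p = 6.720 milli-arcseconds = 0.006720 arcsec.
d = 1/p = 1/0.006720 = 148.81 pc.
In AU: 148.81 × 206265 = 3.0694 × 10^7 AU.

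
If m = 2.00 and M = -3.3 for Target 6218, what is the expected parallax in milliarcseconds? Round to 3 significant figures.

m − M = 2.00 − (-3.3) = 5.30.
d = 10^((m−M)/5 + 1) = 10^2.060 = 114.82 pc.
p = 1/d = 1/114.82 = 0.0087093 arcsec = 8.7093 mas.

8.71 mas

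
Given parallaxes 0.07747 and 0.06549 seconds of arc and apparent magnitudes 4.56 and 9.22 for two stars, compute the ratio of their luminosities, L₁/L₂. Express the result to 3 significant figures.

L₁/L₂ = 52.2

d₁ = 1/p₁ = 1/0.07747″ = 12.908 pc; d₂ = 1/p₂ = 1/0.06549″ = 15.27 pc.
M₁ = m₁ − 5 log₁₀ d₁ + 5 = 4.56 − 5.5543 + 5 = 4.0057.
M₂ = 9.22 − 5.9192 + 5 = 8.3008.
L₁/L₂ = 10^(0.4(M₂ − M₁)) = 10^(0.4 × 4.2951) = 10^1.71804 = 52.244.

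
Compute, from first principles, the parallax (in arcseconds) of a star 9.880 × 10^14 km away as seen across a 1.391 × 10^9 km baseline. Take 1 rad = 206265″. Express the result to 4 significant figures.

0.2904 arcsec

θ ≈ B/d = (1.391 × 10^9) / (9.880 × 10^14) = 1.4079 × 10^-6 rad.
In arcseconds: 1.4079 × 10^-6 × 206265 = 0.2904″.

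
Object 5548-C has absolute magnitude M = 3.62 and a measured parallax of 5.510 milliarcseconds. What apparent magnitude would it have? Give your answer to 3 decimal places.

d = 1/p = 1/0.005510″ = 181.49 pc.
m − M = 5 log₁₀ d − 5 = 5 log₁₀(181.49) − 5 = 11.2943 − 5 = 6.2943.
m = M + (m − M) = 3.62 + 6.2943 = 9.914.

m = 9.914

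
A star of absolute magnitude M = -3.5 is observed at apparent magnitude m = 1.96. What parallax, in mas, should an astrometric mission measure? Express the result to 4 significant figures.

8.091 mas

m − M = 1.96 − (-3.5) = 5.46.
d = 10^((m−M)/5 + 1) = 10^2.092 = 123.59 pc.
p = 1/d = 1/123.59 = 0.0080913 arcsec = 8.0913 mas.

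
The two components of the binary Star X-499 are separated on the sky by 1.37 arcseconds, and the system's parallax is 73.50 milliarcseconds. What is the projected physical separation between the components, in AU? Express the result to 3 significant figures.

18.6 AU

d = 1/p = 1/0.07350″ = 13.605 pc.
At distance d (pc), an angle of θ arcsec spans θ·d AU: s = 1.37 × 13.605 = 18.639 AU.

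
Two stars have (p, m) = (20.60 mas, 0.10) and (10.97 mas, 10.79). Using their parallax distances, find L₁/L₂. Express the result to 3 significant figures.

L₁/L₂ = 5350

d₁ = 1/p₁ = 1/0.02060″ = 48.544 pc; d₂ = 1/p₂ = 1/0.01097″ = 91.158 pc.
M₁ = m₁ − 5 log₁₀ d₁ + 5 = 0.10 − 8.4307 + 5 = -3.3307.
M₂ = 10.79 − 9.7990 + 5 = 5.9910.
L₁/L₂ = 10^(0.4(M₂ − M₁)) = 10^(0.4 × 9.3217) = 10^3.72868 = 5354.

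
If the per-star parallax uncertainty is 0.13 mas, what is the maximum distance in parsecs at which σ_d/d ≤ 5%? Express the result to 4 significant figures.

384.6 pc

σ_d/d = σ_p/p, so the condition is σ_p/p ≤ 0.05, i.e. p ≥ σ_p/0.05.
p_min = 0.13/0.05 = 2.6 mas = 0.0026 arcsec.
d_max = 1/p_min = 1/0.0026 = 384.62 pc.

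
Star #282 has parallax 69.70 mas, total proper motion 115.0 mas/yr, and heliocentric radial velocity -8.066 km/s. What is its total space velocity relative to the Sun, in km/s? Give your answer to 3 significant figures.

11.2 km/s

d = 1/p = 1/0.06970″ = 14.347 pc.
μ = 115.0 mas/yr = 0.1150 ″/yr.
v_t = 4.740 μ d = 4.740 × 0.1150 × 14.347 = 7.8205 km/s.
v = √(v_r² + v_t²) = √((-8.066)² + 7.8205²) = √126.221 = 11.235 km/s.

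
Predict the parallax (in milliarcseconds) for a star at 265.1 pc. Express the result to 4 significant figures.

3.772 mas

p = 1/d = 1/265.1 = 0.0037722 arcsec.
= 0.0037722 × 1000 = 3.7722 mas.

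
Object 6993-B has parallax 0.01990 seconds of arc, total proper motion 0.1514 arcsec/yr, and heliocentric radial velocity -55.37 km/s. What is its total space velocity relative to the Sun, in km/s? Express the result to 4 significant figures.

d = 1/p = 1/0.01990″ = 50.251 pc.
v_t = 4.740 μ d = 4.740 × 0.1514 × 50.251 = 36.062 km/s.
v = √(v_r² + v_t²) = √((-55.37)² + 36.062²) = √4366.3 = 66.078 km/s.

66.08 km/s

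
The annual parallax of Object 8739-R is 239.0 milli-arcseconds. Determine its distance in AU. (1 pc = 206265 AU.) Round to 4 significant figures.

863000 AU

p = 239.0 milli-arcseconds = 0.2390 arcsec.
d = 1/p = 1/0.2390 = 4.1841 pc.
In AU: 4.1841 × 206265 = 8.6303 × 10^5 AU.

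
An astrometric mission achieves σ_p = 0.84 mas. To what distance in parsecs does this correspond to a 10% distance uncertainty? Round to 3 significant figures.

119 pc

σ_d/d = σ_p/p, so the condition is σ_p/p ≤ 0.10, i.e. p ≥ σ_p/0.10.
p_min = 0.84/0.10 = 8.4 mas = 0.0084 arcsec.
d_max = 1/p_min = 1/0.0084 = 119.05 pc.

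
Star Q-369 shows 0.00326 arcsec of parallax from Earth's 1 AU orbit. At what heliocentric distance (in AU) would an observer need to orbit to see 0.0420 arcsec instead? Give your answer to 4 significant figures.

12.88 AU

Parallax scales linearly with baseline: p ∝ B, so B = p_target / p_Earth × 1 AU.
B = 0.0420 / 0.00326 = 12.883 AU.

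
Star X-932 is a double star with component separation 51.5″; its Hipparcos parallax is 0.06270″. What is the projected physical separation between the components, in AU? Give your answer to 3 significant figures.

d = 1/p = 1/0.06270″ = 15.949 pc.
At distance d (pc), an angle of θ arcsec spans θ·d AU: s = 51.5 × 15.949 = 821.37 AU.

821 AU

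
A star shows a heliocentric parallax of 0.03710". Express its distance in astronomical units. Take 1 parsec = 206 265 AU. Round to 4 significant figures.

5.560 × 10^6 AU

d = 1/p = 1/0.03710 = 26.954 pc.
In AU: 26.954 × 206265 = 5.5597 × 10^6 AU.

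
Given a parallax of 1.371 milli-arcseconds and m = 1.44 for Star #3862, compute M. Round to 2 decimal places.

d = 1/p = 1/0.001371″ = 729.39 pc.
m − M = 5 log₁₀(729.39) − 5 = 14.3148 − 5 = 9.3148.
M = m − (m − M) = 1.44 − 9.3148 = -7.87.

M = -7.87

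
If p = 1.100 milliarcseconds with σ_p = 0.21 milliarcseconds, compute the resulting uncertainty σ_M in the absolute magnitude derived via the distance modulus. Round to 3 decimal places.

M = m − 5 log₁₀ d + 5 = m + 5 log₁₀ p + 5, so ∂M/∂p = 5/(p ln 10).
σ_M = (5/ln 10) · (σ_p/p) = 2.1715 × 0.21/1.100 = 2.1715 × 0.19091 = 0.41456.

σ_M = 0.415 mag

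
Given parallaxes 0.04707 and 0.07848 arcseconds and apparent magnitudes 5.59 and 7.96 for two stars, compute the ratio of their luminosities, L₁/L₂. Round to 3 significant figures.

d₁ = 1/p₁ = 1/0.04707″ = 21.245 pc; d₂ = 1/p₂ = 1/0.07848″ = 12.742 pc.
M₁ = m₁ − 5 log₁₀ d₁ + 5 = 5.59 − 6.6363 + 5 = 3.9537.
M₂ = 7.96 − 5.5262 + 5 = 7.4338.
L₁/L₂ = 10^(0.4(M₂ − M₁)) = 10^(0.4 × 3.4801) = 10^1.39204 = 24.663.

L₁/L₂ = 24.7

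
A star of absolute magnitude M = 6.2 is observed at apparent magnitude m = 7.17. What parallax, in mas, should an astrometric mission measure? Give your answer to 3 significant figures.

64.0 mas

m − M = 7.17 − 6.2 = 0.97.
d = 10^((m−M)/5 + 1) = 10^1.194 = 15.631 pc.
p = 1/d = 1/15.631 = 0.063975 arcsec = 63.975 mas.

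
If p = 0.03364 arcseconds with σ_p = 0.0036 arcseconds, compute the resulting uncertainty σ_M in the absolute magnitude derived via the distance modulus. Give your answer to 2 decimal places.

M = m − 5 log₁₀ d + 5 = m + 5 log₁₀ p + 5, so ∂M/∂p = 5/(p ln 10).
σ_M = (5/ln 10) · (σ_p/p) = 2.1715 × 0.0036/0.03364 = 2.1715 × 0.10702 = 0.23239.

σ_M = 0.23 mag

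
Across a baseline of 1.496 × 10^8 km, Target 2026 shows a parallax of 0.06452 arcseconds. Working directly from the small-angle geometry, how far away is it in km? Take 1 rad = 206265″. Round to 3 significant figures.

θ = 0.06452″ = 0.06452/206265 = 3.1280 × 10^-7 rad.
d = B/θ = (1.496 × 10^8) / (3.1280 × 10^-7) = 4.7826 × 10^14 km.

4.78 × 10^14 km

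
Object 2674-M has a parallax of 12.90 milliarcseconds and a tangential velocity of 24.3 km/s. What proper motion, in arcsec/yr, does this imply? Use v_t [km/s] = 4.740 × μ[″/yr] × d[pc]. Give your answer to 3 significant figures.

d = 1/p = 1/0.01290″ = 77.519 pc.
μ = v_t / (4.74 d) = 24.3 / (4.74 × 77.519) = 24.3 / 367.44 = 0.066133 ″/yr.

0.0661 arcsec/yr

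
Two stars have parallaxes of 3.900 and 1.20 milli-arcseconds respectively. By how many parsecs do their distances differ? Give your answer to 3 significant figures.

577 pc

d_A = 1/0.003900″ = 256.41 pc; d_B = 1/0.001200″ = 833.33 pc.
|d_B − d_A| = |833.33 − 256.41| = 576.92 pc.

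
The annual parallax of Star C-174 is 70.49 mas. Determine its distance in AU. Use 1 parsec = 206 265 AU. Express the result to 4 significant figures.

2.926 × 10^6 AU

p = 70.49 mas = 0.07049 arcsec.
d = 1/p = 1/0.07049 = 14.186 pc.
In AU: 14.186 × 206265 = 2.9261 × 10^6 AU.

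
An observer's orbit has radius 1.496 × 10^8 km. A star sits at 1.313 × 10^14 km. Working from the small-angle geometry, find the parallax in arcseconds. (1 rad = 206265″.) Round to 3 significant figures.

θ ≈ B/d = (1.496 × 10^8) / (1.313 × 10^14) = 1.1394 × 10^-6 rad.
In arcseconds: 1.1394 × 10^-6 × 206265 = 0.23502″.

0.235 arcsec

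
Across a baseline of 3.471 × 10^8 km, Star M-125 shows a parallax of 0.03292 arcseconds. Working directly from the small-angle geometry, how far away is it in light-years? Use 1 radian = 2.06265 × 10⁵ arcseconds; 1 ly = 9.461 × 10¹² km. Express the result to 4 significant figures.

θ = 0.03292″ = 0.03292/206265 = 1.5960 × 10^-7 rad.
d = B/θ = (3.471 × 10^8) / (1.5960 × 10^-7) = 2.1748 × 10^15 km = (2.1748 × 10^15) / (9.461 × 10^12) ly = 229.87 ly.

229.9 ly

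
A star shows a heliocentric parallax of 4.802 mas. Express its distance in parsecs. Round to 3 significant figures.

p = 4.802 mas = 0.004802 arcsec.
d = 1/p = 1/0.004802 = 208.25 pc.

208 pc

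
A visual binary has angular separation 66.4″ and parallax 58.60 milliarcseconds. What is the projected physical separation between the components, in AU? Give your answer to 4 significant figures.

d = 1/p = 1/0.05860″ = 17.065 pc.
At distance d (pc), an angle of θ arcsec spans θ·d AU: s = 66.4 × 17.065 = 1133.1 AU.

1133 AU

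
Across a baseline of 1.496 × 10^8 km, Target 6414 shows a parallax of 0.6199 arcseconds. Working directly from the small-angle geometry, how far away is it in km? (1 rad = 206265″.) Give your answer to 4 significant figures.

θ = 0.6199″ = 0.6199/206265 = 3.0054 × 10^-6 rad.
d = B/θ = (1.496 × 10^8) / (3.0054 × 10^-6) = 4.9777 × 10^13 km.

4.978 × 10^13 km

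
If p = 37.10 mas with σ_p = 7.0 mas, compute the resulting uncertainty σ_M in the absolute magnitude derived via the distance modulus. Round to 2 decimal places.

M = m − 5 log₁₀ d + 5 = m + 5 log₁₀ p + 5, so ∂M/∂p = 5/(p ln 10).
σ_M = (5/ln 10) · (σ_p/p) = 2.1715 × 7.0/37.10 = 2.1715 × 0.18868 = 0.40972.

σ_M = 0.41 mag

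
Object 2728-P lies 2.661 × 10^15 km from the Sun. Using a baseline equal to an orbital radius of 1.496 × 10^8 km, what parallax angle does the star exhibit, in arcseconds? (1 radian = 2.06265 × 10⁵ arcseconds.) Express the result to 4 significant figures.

0.01160 arcsec

θ ≈ B/d = (1.496 × 10^8) / (2.661 × 10^15) = 5.6219 × 10^-8 rad.
In arcseconds: 5.6219 × 10^-8 × 206265 = 0.011596″.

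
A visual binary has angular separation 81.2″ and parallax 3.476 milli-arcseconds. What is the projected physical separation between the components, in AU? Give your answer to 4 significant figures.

23360 AU

d = 1/p = 1/0.003476″ = 287.69 pc.
At distance d (pc), an angle of θ arcsec spans θ·d AU: s = 81.2 × 287.69 = 23360 AU.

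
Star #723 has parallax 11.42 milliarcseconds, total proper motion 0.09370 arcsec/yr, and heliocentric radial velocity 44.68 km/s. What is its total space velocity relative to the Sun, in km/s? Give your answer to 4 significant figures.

d = 1/p = 1/0.01142″ = 87.566 pc.
v_t = 4.740 μ d = 4.740 × 0.09370 × 87.566 = 38.891 km/s.
v = √(v_r² + v_t²) = √(44.68² + 38.891²) = √3508.81 = 59.235 km/s.

59.24 km/s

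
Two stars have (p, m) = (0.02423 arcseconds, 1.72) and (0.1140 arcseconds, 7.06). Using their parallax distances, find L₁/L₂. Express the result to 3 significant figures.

L₁/L₂ = 3030

d₁ = 1/p₁ = 1/0.02423″ = 41.271 pc; d₂ = 1/p₂ = 1/0.1140″ = 8.7719 pc.
M₁ = m₁ − 5 log₁₀ d₁ + 5 = 1.72 − 8.0782 + 5 = -1.3582.
M₂ = 7.06 − 4.7155 + 5 = 7.3445.
L₁/L₂ = 10^(0.4(M₂ − M₁)) = 10^(0.4 × 8.7027) = 10^3.48108 = 3027.5.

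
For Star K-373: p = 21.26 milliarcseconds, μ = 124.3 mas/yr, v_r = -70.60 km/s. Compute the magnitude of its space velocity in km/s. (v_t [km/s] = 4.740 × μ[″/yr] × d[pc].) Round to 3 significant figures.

d = 1/p = 1/0.02126″ = 47.037 pc.
μ = 124.3 mas/yr = 0.1243 ″/yr.
v_t = 4.740 μ d = 4.740 × 0.1243 × 47.037 = 27.713 km/s.
v = √(v_r² + v_t²) = √((-70.60)² + 27.713²) = √5752.37 = 75.844 km/s.

75.8 km/s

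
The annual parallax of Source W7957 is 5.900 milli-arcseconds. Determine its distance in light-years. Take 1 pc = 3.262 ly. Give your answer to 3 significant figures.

p = 5.900 milli-arcseconds = 0.005900 arcsec.
d = 1/p = 1/0.005900 = 169.49 pc.
In light-years: 169.49 × 3.262 = 552.88 ly.

553 light years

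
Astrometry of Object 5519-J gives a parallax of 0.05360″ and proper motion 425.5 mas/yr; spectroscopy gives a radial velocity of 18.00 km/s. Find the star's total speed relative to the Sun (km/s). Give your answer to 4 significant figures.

41.71 km/s

d = 1/p = 1/0.05360″ = 18.657 pc.
μ = 425.5 mas/yr = 0.4255 ″/yr.
v_t = 4.740 μ d = 4.740 × 0.4255 × 18.657 = 37.629 km/s.
v = √(v_r² + v_t²) = √(18.00² + 37.629²) = √1739.94 = 41.713 km/s.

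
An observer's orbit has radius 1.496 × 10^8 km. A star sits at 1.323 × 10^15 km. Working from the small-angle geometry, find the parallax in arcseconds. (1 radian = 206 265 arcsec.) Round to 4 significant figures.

θ ≈ B/d = (1.496 × 10^8) / (1.323 × 10^15) = 1.1308 × 10^-7 rad.
In arcseconds: 1.1308 × 10^-7 × 206265 = 0.023324″.

0.02332 arcsec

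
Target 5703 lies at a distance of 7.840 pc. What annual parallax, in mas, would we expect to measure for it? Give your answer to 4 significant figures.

127.6 mas

p = 1/d = 1/7.84 = 0.12755 arcsec.
= 0.12755 × 1000 = 127.55 mas.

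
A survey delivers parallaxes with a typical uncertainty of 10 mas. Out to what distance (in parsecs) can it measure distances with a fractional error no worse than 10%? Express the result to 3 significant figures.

10.0 pc

σ_d/d = σ_p/p, so the condition is σ_p/p ≤ 0.10, i.e. p ≥ σ_p/0.10.
p_min = 10/0.10 = 100 mas = 0.1 arcsec.
d_max = 1/p_min = 1/0.1 = 10 pc.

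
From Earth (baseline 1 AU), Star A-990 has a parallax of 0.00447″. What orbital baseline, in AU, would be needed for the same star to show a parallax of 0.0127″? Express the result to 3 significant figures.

2.84 AU

Parallax scales linearly with baseline: p ∝ B, so B = p_target / p_Earth × 1 AU.
B = 0.0127 / 0.00447 = 2.8412 AU.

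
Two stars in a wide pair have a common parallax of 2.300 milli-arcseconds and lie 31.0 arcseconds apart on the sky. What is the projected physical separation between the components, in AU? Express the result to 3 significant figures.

d = 1/p = 1/0.002300″ = 434.78 pc.
At distance d (pc), an angle of θ arcsec spans θ·d AU: s = 31.0 × 434.78 = 13478 AU.

13500 AU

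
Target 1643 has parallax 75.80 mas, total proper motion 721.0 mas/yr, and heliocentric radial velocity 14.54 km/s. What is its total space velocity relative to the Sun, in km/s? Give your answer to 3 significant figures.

47.4 km/s

d = 1/p = 1/0.07580″ = 13.193 pc.
μ = 721.0 mas/yr = 0.7210 ″/yr.
v_t = 4.740 μ d = 4.740 × 0.7210 × 13.193 = 45.088 km/s.
v = √(v_r² + v_t²) = √(14.54² + 45.088²) = √2244.34 = 47.374 km/s.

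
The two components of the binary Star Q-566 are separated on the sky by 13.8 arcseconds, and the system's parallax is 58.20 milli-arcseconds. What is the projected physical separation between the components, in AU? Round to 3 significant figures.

237 AU

d = 1/p = 1/0.05820″ = 17.182 pc.
At distance d (pc), an angle of θ arcsec spans θ·d AU: s = 13.8 × 17.182 = 237.11 AU.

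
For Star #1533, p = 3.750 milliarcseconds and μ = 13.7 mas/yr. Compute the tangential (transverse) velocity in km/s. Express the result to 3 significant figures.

17.3 km/s

d = 1/p = 1/0.003750″ = 266.67 pc.
μ = 13.7 mas/yr = 0.0137 ″/yr.
v_t = 4.74 × μ × d = 4.74 × 0.0137 × 266.67 = 17.317 km/s.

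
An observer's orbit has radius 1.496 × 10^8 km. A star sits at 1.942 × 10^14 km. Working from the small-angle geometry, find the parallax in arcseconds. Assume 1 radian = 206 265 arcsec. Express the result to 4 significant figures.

θ ≈ B/d = (1.496 × 10^8) / (1.942 × 10^14) = 7.7034 × 10^-7 rad.
In arcseconds: 7.7034 × 10^-7 × 206265 = 0.15889″.

0.1589 arcsec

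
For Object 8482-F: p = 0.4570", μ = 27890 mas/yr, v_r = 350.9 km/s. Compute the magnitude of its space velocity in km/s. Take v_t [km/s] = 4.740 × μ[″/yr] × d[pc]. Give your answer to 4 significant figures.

454.8 km/s

d = 1/p = 1/0.4570″ = 2.1882 pc.
μ = 27890 mas/yr = 27.89 ″/yr.
v_t = 4.740 μ d = 4.740 × 27.89 × 2.1882 = 289.28 km/s.
v = √(v_r² + v_t²) = √(350.9² + 289.28²) = √206814 = 454.77 km/s.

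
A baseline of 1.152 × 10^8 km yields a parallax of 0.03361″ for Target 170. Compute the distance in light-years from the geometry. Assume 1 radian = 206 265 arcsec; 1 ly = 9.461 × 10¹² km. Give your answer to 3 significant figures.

74.7 ly

θ = 0.03361″ = 0.03361/206265 = 1.6295 × 10^-7 rad.
d = B/θ = (1.152 × 10^8) / (1.6295 × 10^-7) = 7.0697 × 10^14 km = (7.0697 × 10^14) / (9.461 × 10^12) ly = 74.725 ly.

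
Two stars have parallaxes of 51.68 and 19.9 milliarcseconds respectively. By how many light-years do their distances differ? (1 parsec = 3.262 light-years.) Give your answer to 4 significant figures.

d_A = 1/0.05168″ = 19.35 pc; d_B = 1/0.01990″ = 50.251 pc.
|d_B − d_A| = |50.251 − 19.35| = 30.901 pc = 30.901 × 3.262 ly = 100.8 ly.

100.8 ly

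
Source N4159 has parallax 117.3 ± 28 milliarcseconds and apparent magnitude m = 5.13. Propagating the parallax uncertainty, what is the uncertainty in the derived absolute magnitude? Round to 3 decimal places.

M = m − 5 log₁₀ d + 5 = m + 5 log₁₀ p + 5, so ∂M/∂p = 5/(p ln 10).
σ_M = (5/ln 10) · (σ_p/p) = 2.1715 × 28/117.3 = 2.1715 × 0.2387 = 0.51834.

σ_M = 0.518 mag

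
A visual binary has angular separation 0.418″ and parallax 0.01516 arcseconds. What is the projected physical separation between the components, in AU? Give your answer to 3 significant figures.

d = 1/p = 1/0.01516″ = 65.963 pc.
At distance d (pc), an angle of θ arcsec spans θ·d AU: s = 0.418 × 65.963 = 27.573 AU.

27.6 AU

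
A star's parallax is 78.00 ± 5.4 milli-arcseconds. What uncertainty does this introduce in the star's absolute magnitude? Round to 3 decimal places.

σ_M = 0.150 mag

M = m − 5 log₁₀ d + 5 = m + 5 log₁₀ p + 5, so ∂M/∂p = 5/(p ln 10).
σ_M = (5/ln 10) · (σ_p/p) = 2.1715 × 5.4/78.00 = 2.1715 × 0.069231 = 0.15034.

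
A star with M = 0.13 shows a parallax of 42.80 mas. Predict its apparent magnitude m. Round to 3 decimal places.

d = 1/p = 1/0.04280″ = 23.364 pc.
m − M = 5 log₁₀ d − 5 = 5 log₁₀(23.364) − 5 = 6.8427 − 5 = 1.8427.
m = M + (m − M) = 0.13 + 1.8427 = 1.973.

m = 1.973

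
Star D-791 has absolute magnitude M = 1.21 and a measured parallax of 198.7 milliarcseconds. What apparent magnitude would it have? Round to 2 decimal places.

d = 1/p = 1/0.1987″ = 5.0327 pc.
m − M = 5 log₁₀ d − 5 = 5 log₁₀(5.0327) − 5 = 3.5090 − 5 = -1.4910.
m = M + (m − M) = 1.21 + (-1.4910) = -0.28.

m = -0.28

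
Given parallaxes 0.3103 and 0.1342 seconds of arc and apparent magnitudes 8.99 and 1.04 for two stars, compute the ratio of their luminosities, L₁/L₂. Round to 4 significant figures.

d₁ = 1/p₁ = 1/0.3103″ = 3.2227 pc; d₂ = 1/p₂ = 1/0.1342″ = 7.4516 pc.
M₁ = m₁ − 5 log₁₀ d₁ + 5 = 8.99 − 2.5411 + 5 = 11.4489.
M₂ = 1.04 − 4.3612 + 5 = 1.6788.
L₁/L₂ = 10^(0.4(M₂ − M₁)) = 10^(0.4 × (-9.7701)) = 10^(-3.90804) = 0.00012358.

L₁/L₂ = 0.0001236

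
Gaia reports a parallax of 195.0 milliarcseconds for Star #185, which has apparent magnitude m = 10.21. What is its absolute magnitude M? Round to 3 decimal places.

M = 11.660

d = 1/p = 1/0.1950″ = 5.1282 pc.
m − M = 5 log₁₀(5.1282) − 5 = 3.5498 − 5 = -1.4502.
M = m − (m − M) = 10.21 − (-1.4502) = 11.660.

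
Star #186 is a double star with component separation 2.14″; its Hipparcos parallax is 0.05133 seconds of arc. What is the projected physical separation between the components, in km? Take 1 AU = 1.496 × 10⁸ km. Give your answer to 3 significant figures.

d = 1/p = 1/0.05133″ = 19.482 pc.
At distance d (pc), an angle of θ arcsec spans θ·d AU: s = 2.14 × 19.482 = 41.691 AU.
= 41.691 × 1.496 × 10⁸ km = 6.2370 × 10^9 km.

6.24 × 10^9 km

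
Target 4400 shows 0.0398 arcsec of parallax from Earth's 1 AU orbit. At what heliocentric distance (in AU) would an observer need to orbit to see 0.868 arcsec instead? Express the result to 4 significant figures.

Parallax scales linearly with baseline: p ∝ B, so B = p_target / p_Earth × 1 AU.
B = 0.868 / 0.0398 = 21.809 AU.

21.81 AU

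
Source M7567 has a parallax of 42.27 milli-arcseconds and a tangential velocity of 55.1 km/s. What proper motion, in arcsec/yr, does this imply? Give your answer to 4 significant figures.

d = 1/p = 1/0.04227″ = 23.657 pc.
μ = v_t / (4.74 d) = 55.1 / (4.74 × 23.657) = 55.1 / 112.13 = 0.49139 ″/yr.

0.4914 arcsec/yr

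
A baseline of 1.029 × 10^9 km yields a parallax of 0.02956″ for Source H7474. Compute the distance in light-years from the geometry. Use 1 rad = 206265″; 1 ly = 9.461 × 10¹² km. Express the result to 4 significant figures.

758.9 ly

θ = 0.02956″ = 0.02956/206265 = 1.4331 × 10^-7 rad.
d = B/θ = (1.029 × 10^9) / (1.4331 × 10^-7) = 7.1802 × 10^15 km = (7.1802 × 10^15) / (9.461 × 10^12) ly = 758.93 ly.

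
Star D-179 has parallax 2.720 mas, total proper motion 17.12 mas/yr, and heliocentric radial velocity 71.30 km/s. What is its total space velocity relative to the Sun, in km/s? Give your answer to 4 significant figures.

d = 1/p = 1/0.002720″ = 367.65 pc.
μ = 17.12 mas/yr = 0.01712 ″/yr.
v_t = 4.740 μ d = 4.740 × 0.01712 × 367.65 = 29.834 km/s.
v = √(v_r² + v_t²) = √(71.30² + 29.834²) = √5973.76 = 77.29 km/s.

77.29 km/s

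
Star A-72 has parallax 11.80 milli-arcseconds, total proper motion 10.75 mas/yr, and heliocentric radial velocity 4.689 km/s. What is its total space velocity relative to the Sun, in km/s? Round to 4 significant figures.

d = 1/p = 1/0.01180″ = 84.746 pc.
μ = 10.75 mas/yr = 0.01075 ″/yr.
v_t = 4.740 μ d = 4.740 × 0.01075 × 84.746 = 4.3182 km/s.
v = √(v_r² + v_t²) = √(4.689² + 4.3182²) = √40.6336 = 6.3744 km/s.

6.374 km/s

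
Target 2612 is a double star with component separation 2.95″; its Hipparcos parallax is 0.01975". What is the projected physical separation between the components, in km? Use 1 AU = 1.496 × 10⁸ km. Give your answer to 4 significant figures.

d = 1/p = 1/0.01975″ = 50.633 pc.
At distance d (pc), an angle of θ arcsec spans θ·d AU: s = 2.95 × 50.633 = 149.37 AU.
= 149.37 × 1.496 × 10⁸ km = 2.2346 × 10^10 km.

2.235 × 10^10 km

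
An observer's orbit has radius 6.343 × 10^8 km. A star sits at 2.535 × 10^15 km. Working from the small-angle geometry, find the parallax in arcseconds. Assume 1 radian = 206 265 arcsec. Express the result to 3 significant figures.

θ ≈ B/d = (6.343 × 10^8) / (2.535 × 10^15) = 2.5022 × 10^-7 rad.
In arcseconds: 2.5022 × 10^-7 × 206265 = 0.051612″.

0.0516 arcsec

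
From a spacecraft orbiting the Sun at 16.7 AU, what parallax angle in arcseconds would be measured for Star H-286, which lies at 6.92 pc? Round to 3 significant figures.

2.41 arcsec

p (arcsec) = B (AU) / d (pc).
p = 16.7 / 6.92 = 2.4133 arcsec.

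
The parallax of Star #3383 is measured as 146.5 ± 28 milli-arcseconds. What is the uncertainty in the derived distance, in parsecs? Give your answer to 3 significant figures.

1.30 pc

d = 1/p, so σ_d = σ_p / p².
σ_d = 0.0280 / (0.1465)² = 0.0280 / 0.021462 = 1.3046 pc.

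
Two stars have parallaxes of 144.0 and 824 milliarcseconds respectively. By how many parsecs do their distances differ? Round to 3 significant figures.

5.73 pc

d_A = 1/0.1440″ = 6.9444 pc; d_B = 1/0.8240″ = 1.2136 pc.
|d_B − d_A| = |1.2136 − 6.9444| = 5.7308 pc.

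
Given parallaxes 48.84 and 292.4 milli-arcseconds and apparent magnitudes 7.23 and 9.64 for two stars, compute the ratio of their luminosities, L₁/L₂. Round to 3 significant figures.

d₁ = 1/p₁ = 1/0.04884″ = 20.475 pc; d₂ = 1/p₂ = 1/0.2924″ = 3.42 pc.
M₁ = m₁ − 5 log₁₀ d₁ + 5 = 7.23 − 6.5561 + 5 = 5.6739.
M₂ = 9.64 − 2.6701 + 5 = 11.9699.
L₁/L₂ = 10^(0.4(M₂ − M₁)) = 10^(0.4 × 6.2960) = 10^2.51840 = 329.91.

L₁/L₂ = 330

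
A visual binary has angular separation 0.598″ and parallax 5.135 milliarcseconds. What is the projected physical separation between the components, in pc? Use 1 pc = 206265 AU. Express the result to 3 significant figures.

d = 1/p = 1/0.005135″ = 194.74 pc.
At distance d (pc), an angle of θ arcsec spans θ·d AU: s = 0.598 × 194.74 = 116.45 AU.
= 116.45 / 206265 = 0.00056457 pc.

0.000565 pc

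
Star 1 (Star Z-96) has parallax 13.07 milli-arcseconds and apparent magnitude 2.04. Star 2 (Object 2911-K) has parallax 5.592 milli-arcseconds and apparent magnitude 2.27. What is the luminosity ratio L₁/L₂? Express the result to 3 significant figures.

L₁/L₂ = 0.226

d₁ = 1/p₁ = 1/0.01307″ = 76.511 pc; d₂ = 1/p₂ = 1/0.005592″ = 178.83 pc.
M₁ = m₁ − 5 log₁₀ d₁ + 5 = 2.04 − 9.4186 + 5 = -2.3786.
M₂ = 2.27 − 11.2622 + 5 = -3.9922.
L₁/L₂ = 10^(0.4(M₂ − M₁)) = 10^(0.4 × (-1.6136)) = 10^(-0.64544) = 0.22624.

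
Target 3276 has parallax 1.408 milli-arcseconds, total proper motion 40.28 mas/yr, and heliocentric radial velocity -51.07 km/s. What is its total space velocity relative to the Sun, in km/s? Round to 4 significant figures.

d = 1/p = 1/0.001408″ = 710.23 pc.
μ = 40.28 mas/yr = 0.04028 ″/yr.
v_t = 4.740 μ d = 4.740 × 0.04028 × 710.23 = 135.6 km/s.
v = √(v_r² + v_t²) = √((-51.07)² + 135.6²) = √20995.5 = 144.9 km/s.

144.9 km/s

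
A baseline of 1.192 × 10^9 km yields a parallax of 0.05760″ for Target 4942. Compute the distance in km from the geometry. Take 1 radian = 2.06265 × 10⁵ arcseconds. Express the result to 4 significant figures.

θ = 0.05760″ = 0.05760/206265 = 2.7925 × 10^-7 rad.
d = B/θ = (1.192 × 10^9) / (2.7925 × 10^-7) = 4.2686 × 10^15 km.

4.269 × 10^15 km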